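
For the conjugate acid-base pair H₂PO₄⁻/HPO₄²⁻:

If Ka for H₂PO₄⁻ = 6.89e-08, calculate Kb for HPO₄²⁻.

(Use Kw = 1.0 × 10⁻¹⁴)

For a conjugate pair Ka × Kb = Kw, so Kb = Kw/Ka = 1.0 × 10⁻¹⁴ / 6.89e-08 = 1.45e-07.

K_b = 1.45e-07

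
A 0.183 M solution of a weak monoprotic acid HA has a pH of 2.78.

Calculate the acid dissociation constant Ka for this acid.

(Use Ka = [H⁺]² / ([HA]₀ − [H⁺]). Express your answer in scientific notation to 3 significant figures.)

[H⁺] = 10^(−pH) = 10^(−2.78) = 1.660e-03 M. For HA ⇌ H⁺ + A⁻, Ka = [H⁺][A⁻]/[HA] = [H⁺]² / ([HA]₀ − [H⁺]) = (1.660e-03)² / (0.183 − 1.660e-03) = 1.52e-05.

K_a = 1.52e-05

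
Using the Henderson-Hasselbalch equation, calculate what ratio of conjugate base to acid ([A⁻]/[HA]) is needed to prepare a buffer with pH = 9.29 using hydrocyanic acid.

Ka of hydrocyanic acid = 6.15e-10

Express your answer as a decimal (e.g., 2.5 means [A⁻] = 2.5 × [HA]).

pKa = -log(6.15e-10) = 9.2111. pH = pKa + log([A⁻]/[HA]), so log([A⁻]/[HA]) = pH − pKa = 9.29 − 9.2111 = 0.0789. [A⁻]/[HA] = 10^(0.0789) = 1.20

[A⁻]/[HA] = 1.20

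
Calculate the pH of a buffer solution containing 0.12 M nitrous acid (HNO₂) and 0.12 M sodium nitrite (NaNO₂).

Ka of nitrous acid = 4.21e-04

pKa = -log(4.21e-04) = 3.38. pH = pKa + log([A⁻]/[HA]) = 3.38 + log(0.12/0.12)

pH = 3.38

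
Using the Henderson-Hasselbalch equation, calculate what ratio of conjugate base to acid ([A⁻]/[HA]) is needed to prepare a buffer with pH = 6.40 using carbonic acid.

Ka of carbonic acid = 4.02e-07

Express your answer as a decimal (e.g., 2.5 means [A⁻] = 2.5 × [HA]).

pKa = -log(4.02e-07) = 6.3958. pH = pKa + log([A⁻]/[HA]), so log([A⁻]/[HA]) = pH − pKa = 6.40 − 6.3958 = 0.0042. [A⁻]/[HA] = 10^(0.0042) = 1.01

[A⁻]/[HA] = 1.01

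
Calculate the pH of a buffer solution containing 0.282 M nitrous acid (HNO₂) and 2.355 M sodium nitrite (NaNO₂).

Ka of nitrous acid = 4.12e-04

pKa = -log(4.12e-04) = 3.39. pH = pKa + log([A⁻]/[HA]) = 3.39 + log(2.355/0.282)

pH = 4.31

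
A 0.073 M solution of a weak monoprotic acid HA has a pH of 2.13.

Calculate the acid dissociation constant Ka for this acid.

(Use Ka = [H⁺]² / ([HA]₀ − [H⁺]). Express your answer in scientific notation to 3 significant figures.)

[H⁺] = 10^(−pH) = 10^(−2.13) = 7.413e-03 M. For HA ⇌ H⁺ + A⁻, Ka = [H⁺][A⁻]/[HA] = [H⁺]² / ([HA]₀ − [H⁺]) = (7.413e-03)² / (0.073 − 7.413e-03) = 8.38e-04.

K_a = 8.38e-04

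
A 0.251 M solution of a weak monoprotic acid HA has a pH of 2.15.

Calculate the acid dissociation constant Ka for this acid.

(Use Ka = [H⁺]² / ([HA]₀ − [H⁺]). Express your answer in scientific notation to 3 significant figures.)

[H⁺] = 10^(−pH) = 10^(−2.15) = 7.079e-03 M. For HA ⇌ H⁺ + A⁻, Ka = [H⁺][A⁻]/[HA] = [H⁺]² / ([HA]₀ − [H⁺]) = (7.079e-03)² / (0.251 − 7.079e-03) = 2.05e-04.

K_a = 2.05e-04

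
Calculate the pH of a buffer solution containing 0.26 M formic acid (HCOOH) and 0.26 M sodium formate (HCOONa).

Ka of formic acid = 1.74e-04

pKa = -log(1.74e-04) = 3.76. pH = pKa + log([A⁻]/[HA]) = 3.76 + log(0.26/0.26)

pH = 3.76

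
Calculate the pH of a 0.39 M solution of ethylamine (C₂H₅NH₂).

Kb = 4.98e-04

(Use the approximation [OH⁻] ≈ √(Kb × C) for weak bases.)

[OH⁻] = √(Kb × C) = √(4.98e-04 × 0.39) = 1.3936e-02. pOH = 1.86, pH = 14 - pOH

pH = 12.14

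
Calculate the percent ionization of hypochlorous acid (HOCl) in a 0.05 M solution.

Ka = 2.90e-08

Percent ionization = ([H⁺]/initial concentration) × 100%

Using Ka equilibrium: x² + Ka×x - Ka×C = 0. Solving: [H⁺] = 3.8064e-05. Percent = (3.8064e-05/0.05) × 100

Percent ionization = 0.0761%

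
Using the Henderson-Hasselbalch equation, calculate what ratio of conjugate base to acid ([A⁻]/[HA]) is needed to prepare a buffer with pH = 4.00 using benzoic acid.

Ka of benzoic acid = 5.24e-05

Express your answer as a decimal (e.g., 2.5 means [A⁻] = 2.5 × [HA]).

pKa = -log(5.24e-05) = 4.2807. pH = pKa + log([A⁻]/[HA]), so log([A⁻]/[HA]) = pH − pKa = 4.00 − 4.2807 = -0.2807. [A⁻]/[HA] = 10^(-0.2807) = 0.524

[A⁻]/[HA] = 0.524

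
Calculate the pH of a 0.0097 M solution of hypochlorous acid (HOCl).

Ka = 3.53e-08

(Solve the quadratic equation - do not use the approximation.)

x² + Ka×x - Ka×C = 0. Using quadratic formula: [H⁺] = 1.8487e-05

pH = 4.73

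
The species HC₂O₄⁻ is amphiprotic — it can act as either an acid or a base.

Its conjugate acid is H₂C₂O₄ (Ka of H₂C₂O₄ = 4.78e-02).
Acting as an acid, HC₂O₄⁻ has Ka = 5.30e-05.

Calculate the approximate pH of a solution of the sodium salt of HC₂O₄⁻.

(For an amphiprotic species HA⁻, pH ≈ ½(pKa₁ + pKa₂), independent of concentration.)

pKa₁ = -log(4.78e-02) = 1.32; pKa₂ = -log(5.30e-05) = 4.28. For an amphiprotic species, pH ≈ ½(pKa₁ + pKa₂) = ½(1.32 + 4.28) = 2.80.

pH = 2.80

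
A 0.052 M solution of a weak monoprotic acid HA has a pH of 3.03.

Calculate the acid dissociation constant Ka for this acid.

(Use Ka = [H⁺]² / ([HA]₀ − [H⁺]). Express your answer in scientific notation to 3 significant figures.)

[H⁺] = 10^(−pH) = 10^(−3.03) = 9.333e-04 M. For HA ⇌ H⁺ + A⁻, Ka = [H⁺][A⁻]/[HA] = [H⁺]² / ([HA]₀ − [H⁺]) = (9.333e-04)² / (0.052 − 9.333e-04) = 1.71e-05.

K_a = 1.71e-05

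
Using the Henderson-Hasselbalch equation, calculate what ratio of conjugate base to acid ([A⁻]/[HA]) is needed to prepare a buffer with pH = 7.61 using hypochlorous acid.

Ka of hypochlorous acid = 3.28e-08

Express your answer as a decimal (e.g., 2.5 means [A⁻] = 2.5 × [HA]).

pKa = -log(3.28e-08) = 7.4841. pH = pKa + log([A⁻]/[HA]), so log([A⁻]/[HA]) = pH − pKa = 7.61 − 7.4841 = 0.1259. [A⁻]/[HA] = 10^(0.1259) = 1.34

[A⁻]/[HA] = 1.34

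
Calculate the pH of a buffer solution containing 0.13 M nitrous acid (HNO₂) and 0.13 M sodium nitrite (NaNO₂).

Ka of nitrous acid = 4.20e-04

pKa = -log(4.20e-04) = 3.38. pH = pKa + log([A⁻]/[HA]) = 3.38 + log(0.13/0.13)

pH = 3.38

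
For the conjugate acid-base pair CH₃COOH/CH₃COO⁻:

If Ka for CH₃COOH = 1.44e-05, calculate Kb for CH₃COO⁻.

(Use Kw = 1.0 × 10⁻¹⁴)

For a conjugate pair Ka × Kb = Kw, so Kb = Kw/Ka = 1.0 × 10⁻¹⁴ / 1.44e-05 = 6.94e-10.

K_b = 6.94e-10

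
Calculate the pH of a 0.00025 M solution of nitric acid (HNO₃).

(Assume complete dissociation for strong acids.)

[H⁺] = 0.00025 M for strong acid. pH = -log[H⁺] = -log(0.00025)

pH = 3.60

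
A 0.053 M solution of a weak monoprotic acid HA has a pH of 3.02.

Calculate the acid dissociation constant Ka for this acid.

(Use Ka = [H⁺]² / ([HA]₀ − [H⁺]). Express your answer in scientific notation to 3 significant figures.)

[H⁺] = 10^(−pH) = 10^(−3.02) = 9.550e-04 M. For HA ⇌ H⁺ + A⁻, Ka = [H⁺][A⁻]/[HA] = [H⁺]² / ([HA]₀ − [H⁺]) = (9.550e-04)² / (0.053 − 9.550e-04) = 1.75e-05.

K_a = 1.75e-05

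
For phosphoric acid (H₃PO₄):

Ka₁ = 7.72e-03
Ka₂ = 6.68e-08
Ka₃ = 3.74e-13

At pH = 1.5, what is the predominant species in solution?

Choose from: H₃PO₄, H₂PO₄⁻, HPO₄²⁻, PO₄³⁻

pKa₁ = 2.11, pKa₂ = 7.18, pKa₃ = 12.43. For a polyprotic acid the predominant species crosses at each pKa: below pKa_n the protonated form dominates, above it the deprotonated form does. At pH = 1.5, the predominant species is H₃PO₄.

H₃PO₄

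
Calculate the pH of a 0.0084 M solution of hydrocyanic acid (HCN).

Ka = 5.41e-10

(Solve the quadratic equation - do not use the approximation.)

x² + Ka×x - Ka×C = 0. Using quadratic formula: [H⁺] = 2.1315e-06

pH = 5.67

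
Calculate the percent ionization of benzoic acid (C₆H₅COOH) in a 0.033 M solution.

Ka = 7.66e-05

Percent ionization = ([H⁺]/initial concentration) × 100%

Using Ka equilibrium: x² + Ka×x - Ka×C = 0. Solving: [H⁺] = 1.5521e-03. Percent = (1.5521e-03/0.033) × 100

Percent ionization = 4.7%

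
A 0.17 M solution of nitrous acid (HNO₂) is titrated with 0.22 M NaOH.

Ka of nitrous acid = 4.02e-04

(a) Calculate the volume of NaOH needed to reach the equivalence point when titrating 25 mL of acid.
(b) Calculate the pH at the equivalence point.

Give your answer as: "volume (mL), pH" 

moles acid = 0.17 × 25/1000 = 0.00425 mol; V_base = moles/0.22 × 1000 = 19.3 mL. At equivalence only the conjugate base is present: [A⁻] = 0.00425/0.044 = 9.5897e-02 M. Kb = Kw/Ka = 2.49e-11; [OH⁻] = √(Kb × [A⁻]) = 1.5445e-06; pOH = 5.81; pH = 14 - pOH = 8.19.

V = 19.3 mL, pH = 8.19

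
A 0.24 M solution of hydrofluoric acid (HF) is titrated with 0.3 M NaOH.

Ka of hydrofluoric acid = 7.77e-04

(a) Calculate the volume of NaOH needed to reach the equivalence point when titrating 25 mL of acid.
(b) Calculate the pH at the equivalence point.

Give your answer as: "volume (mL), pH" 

moles acid = 0.24 × 25/1000 = 0.006 mol; V_base = moles/0.3 × 1000 = 20.0 mL. At equivalence only the conjugate base is present: [A⁻] = 0.006/0.045 = 1.3333e-01 M. Kb = Kw/Ka = 1.29e-11; [OH⁻] = √(Kb × [A⁻]) = 1.3100e-06; pOH = 5.88; pH = 14 - pOH = 8.12.

V = 20.0 mL, pH = 8.12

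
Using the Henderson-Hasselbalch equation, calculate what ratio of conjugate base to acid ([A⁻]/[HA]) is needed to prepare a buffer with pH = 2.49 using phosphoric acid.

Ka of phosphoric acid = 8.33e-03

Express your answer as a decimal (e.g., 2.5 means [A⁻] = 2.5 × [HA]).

pKa = -log(8.33e-03) = 2.0794. pH = pKa + log([A⁻]/[HA]), so log([A⁻]/[HA]) = pH − pKa = 2.49 − 2.0794 = 0.4106. [A⁻]/[HA] = 10^(0.4106) = 2.57

[A⁻]/[HA] = 2.57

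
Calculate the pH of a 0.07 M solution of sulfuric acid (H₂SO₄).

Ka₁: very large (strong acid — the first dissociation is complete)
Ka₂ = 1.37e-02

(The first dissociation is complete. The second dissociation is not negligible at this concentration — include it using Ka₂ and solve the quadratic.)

First dissociation is complete: [H⁺]₀ = [HSO₄⁻]₀ = C = 0.07 M. Second dissociation HSO₄⁻ ⇌ H⁺ + SO₄²⁻: let x = [SO₄²⁻]. Ka₂ = (C + x)·x / (C − x) = 1.37e-02 → x² + (C + Ka₂)·x − Ka₂·C = 0 → x² + 0.08370·x − 9.590e-04 = 0. x = (−0.08370 + √(0.08370² + 4 × 9.590e-04)) / 2 = 1.0212e-02 M. [H⁺] = C + x = 0.07 + 1.0212e-02 = 8.0212e-02 M. pH = -log(8.0212e-02) = 1.10.

pH = 1.10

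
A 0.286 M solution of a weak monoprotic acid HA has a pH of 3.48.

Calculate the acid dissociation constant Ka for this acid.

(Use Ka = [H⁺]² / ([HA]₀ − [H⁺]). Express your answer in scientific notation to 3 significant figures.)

[H⁺] = 10^(−pH) = 10^(−3.48) = 3.311e-04 M. For HA ⇌ H⁺ + A⁻, Ka = [H⁺][A⁻]/[HA] = [H⁺]² / ([HA]₀ − [H⁺]) = (3.311e-04)² / (0.286 − 3.311e-04) = 3.84e-07.

K_a = 3.84e-07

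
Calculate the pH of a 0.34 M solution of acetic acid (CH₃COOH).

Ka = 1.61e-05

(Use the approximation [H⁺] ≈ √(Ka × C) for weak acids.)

[H⁺] = √(Ka × C) = √(1.61e-05 × 0.34) = 2.3397e-03. pH = -log(2.3397e-03)

pH = 2.63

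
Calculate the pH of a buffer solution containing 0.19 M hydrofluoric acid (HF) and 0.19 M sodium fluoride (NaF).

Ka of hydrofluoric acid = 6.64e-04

pKa = -log(6.64e-04) = 3.18. pH = pKa + log([A⁻]/[HA]) = 3.18 + log(0.19/0.19)

pH = 3.18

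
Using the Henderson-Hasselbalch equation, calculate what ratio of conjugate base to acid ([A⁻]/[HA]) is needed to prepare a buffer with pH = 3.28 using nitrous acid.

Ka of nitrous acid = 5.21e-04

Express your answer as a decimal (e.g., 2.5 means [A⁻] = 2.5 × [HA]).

pKa = -log(5.21e-04) = 3.2832. pH = pKa + log([A⁻]/[HA]), so log([A⁻]/[HA]) = pH − pKa = 3.28 − 3.2832 = -0.0032. [A⁻]/[HA] = 10^(-0.0032) = 0.993

[A⁻]/[HA] = 0.993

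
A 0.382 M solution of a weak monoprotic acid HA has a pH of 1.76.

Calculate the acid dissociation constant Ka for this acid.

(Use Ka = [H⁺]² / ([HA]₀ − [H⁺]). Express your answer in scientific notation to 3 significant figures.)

[H⁺] = 10^(−pH) = 10^(−1.76) = 1.738e-02 M. For HA ⇌ H⁺ + A⁻, Ka = [H⁺][A⁻]/[HA] = [H⁺]² / ([HA]₀ − [H⁺]) = (1.738e-02)² / (0.382 − 1.738e-02) = 8.28e-04.

K_a = 8.28e-04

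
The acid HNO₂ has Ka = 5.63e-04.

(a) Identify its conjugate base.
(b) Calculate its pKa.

(a) The conjugate base is formed by removing one H⁺ from HNO₂, giving NO₂⁻. (b) pKa = -log(Ka) = -log(5.63e-04) = 3.25.

Conjugate base: NO₂⁻; pK_a = 3.25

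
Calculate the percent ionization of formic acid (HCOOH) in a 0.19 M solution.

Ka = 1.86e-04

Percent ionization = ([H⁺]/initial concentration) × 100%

Using Ka equilibrium: x² + Ka×x - Ka×C = 0. Solving: [H⁺] = 5.8525e-03. Percent = (5.8525e-03/0.19) × 100

Percent ionization = 3.08%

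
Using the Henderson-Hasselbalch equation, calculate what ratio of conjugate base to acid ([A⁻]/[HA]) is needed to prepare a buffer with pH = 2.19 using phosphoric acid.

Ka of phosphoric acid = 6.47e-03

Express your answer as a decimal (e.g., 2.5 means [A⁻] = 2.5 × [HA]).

pKa = -log(6.47e-03) = 2.1891. pH = pKa + log([A⁻]/[HA]), so log([A⁻]/[HA]) = pH − pKa = 2.19 − 2.1891 = 0.0009. [A⁻]/[HA] = 10^(0.0009) = 1.00

[A⁻]/[HA] = 1.00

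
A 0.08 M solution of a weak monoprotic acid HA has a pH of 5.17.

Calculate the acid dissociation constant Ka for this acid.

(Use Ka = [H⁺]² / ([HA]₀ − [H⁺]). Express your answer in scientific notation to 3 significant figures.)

[H⁺] = 10^(−pH) = 10^(−5.17) = 6.761e-06 M. For HA ⇌ H⁺ + A⁻, Ka = [H⁺][A⁻]/[HA] = [H⁺]² / ([HA]₀ − [H⁺]) = (6.761e-06)² / (0.08 − 6.761e-06) = 5.71e-10.

K_a = 5.71e-10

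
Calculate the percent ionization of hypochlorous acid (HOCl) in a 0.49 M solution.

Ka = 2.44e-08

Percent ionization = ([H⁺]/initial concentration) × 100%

Using Ka equilibrium: x² + Ka×x - Ka×C = 0. Solving: [H⁺] = 1.0933e-04. Percent = (1.0933e-04/0.49) × 100

Percent ionization = 0.0223%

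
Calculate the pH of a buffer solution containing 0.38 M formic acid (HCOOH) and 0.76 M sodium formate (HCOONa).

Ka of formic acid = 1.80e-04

pKa = -log(1.80e-04) = 3.74. pH = pKa + log([A⁻]/[HA]) = 3.74 + log(0.76/0.38)

pH = 4.05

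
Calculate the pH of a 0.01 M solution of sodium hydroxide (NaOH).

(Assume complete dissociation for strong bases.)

[OH⁻] = 0.01 M for strong base. pOH = -log[OH⁻] = 2.00, pH = 14 - pOH

pH = 12.00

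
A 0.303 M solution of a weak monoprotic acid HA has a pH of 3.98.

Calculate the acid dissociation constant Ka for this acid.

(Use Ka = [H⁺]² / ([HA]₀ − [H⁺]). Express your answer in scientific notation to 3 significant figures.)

[H⁺] = 10^(−pH) = 10^(−3.98) = 1.047e-04 M. For HA ⇌ H⁺ + A⁻, Ka = [H⁺][A⁻]/[HA] = [H⁺]² / ([HA]₀ − [H⁺]) = (1.047e-04)² / (0.303 − 1.047e-04) = 3.62e-08.

K_a = 3.62e-08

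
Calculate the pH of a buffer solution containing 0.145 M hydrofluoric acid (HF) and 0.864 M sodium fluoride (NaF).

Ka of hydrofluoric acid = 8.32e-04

pKa = -log(8.32e-04) = 3.08. pH = pKa + log([A⁻]/[HA]) = 3.08 + log(0.864/0.145)

pH = 3.86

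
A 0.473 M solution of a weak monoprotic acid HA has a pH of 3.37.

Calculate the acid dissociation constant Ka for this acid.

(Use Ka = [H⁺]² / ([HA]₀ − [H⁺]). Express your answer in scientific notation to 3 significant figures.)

[H⁺] = 10^(−pH) = 10^(−3.37) = 4.266e-04 M. For HA ⇌ H⁺ + A⁻, Ka = [H⁺][A⁻]/[HA] = [H⁺]² / ([HA]₀ − [H⁺]) = (4.266e-04)² / (0.473 − 4.266e-04) = 3.85e-07.

K_a = 3.85e-07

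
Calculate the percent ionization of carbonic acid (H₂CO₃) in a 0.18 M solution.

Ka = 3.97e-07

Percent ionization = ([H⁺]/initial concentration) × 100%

Using Ka equilibrium: x² + Ka×x - Ka×C = 0. Solving: [H⁺] = 2.6712e-04. Percent = (2.6712e-04/0.18) × 100

Percent ionization = 0.148%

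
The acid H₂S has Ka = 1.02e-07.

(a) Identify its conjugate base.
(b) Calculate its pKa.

(a) The conjugate base is formed by removing one H⁺ from H₂S, giving HS⁻. (b) pKa = -log(Ka) = -log(1.02e-07) = 6.99.

Conjugate base: HS⁻; pK_a = 6.99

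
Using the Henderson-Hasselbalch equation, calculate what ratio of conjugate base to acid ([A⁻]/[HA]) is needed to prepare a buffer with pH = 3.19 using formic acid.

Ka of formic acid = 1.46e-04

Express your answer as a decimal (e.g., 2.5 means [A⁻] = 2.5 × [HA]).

pKa = -log(1.46e-04) = 3.8356. pH = pKa + log([A⁻]/[HA]), so log([A⁻]/[HA]) = pH − pKa = 3.19 − 3.8356 = -0.6456. [A⁻]/[HA] = 10^(-0.6456) = 0.226

[A⁻]/[HA] = 0.226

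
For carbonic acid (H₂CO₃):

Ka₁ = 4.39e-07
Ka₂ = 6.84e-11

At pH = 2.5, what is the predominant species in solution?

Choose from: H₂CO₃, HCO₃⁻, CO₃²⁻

pKa₁ = 6.36, pKa₂ = 10.16. For a polyprotic acid the predominant species crosses at each pKa: below pKa_n the protonated form dominates, above it the deprotonated form does. At pH = 2.5, the predominant species is H₂CO₃.

H₂CO₃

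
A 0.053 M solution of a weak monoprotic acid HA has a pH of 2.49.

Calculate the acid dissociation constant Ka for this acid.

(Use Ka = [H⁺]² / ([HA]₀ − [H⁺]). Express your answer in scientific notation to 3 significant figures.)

[H⁺] = 10^(−pH) = 10^(−2.49) = 3.236e-03 M. For HA ⇌ H⁺ + A⁻, Ka = [H⁺][A⁻]/[HA] = [H⁺]² / ([HA]₀ − [H⁺]) = (3.236e-03)² / (0.053 − 3.236e-03) = 2.10e-04.

K_a = 2.10e-04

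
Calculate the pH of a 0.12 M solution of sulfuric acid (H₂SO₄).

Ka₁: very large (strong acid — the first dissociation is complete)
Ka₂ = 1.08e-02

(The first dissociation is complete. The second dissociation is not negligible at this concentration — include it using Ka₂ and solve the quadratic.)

First dissociation is complete: [H⁺]₀ = [HSO₄⁻]₀ = C = 0.12 M. Second dissociation HSO₄⁻ ⇌ H⁺ + SO₄²⁻: let x = [SO₄²⁻]. Ka₂ = (C + x)·x / (C − x) = 1.08e-02 → x² + (C + Ka₂)·x − Ka₂·C = 0 → x² + 0.13080·x − 1.296e-03 = 0. x = (−0.13080 + √(0.13080² + 4 × 1.296e-03)) / 2 = 9.2536e-03 M. [H⁺] = C + x = 0.12 + 9.2536e-03 = 1.2925e-01 M. pH = -log(1.2925e-01) = 0.89.

pH = 0.89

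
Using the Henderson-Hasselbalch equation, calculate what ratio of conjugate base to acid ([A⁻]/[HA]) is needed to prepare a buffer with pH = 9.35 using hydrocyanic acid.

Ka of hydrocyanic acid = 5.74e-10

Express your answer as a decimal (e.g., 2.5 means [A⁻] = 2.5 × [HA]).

pKa = -log(5.74e-10) = 9.2411. pH = pKa + log([A⁻]/[HA]), so log([A⁻]/[HA]) = pH − pKa = 9.35 − 9.2411 = 0.1089. [A⁻]/[HA] = 10^(0.1089) = 1.29

[A⁻]/[HA] = 1.29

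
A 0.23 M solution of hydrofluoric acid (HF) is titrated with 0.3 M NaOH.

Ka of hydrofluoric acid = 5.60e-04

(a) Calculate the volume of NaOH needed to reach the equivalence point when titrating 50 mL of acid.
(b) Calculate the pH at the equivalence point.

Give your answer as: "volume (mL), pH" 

moles acid = 0.23 × 50/1000 = 0.0115 mol; V_base = moles/0.3 × 1000 = 38.3 mL. At equivalence only the conjugate base is present: [A⁻] = 0.0115/0.088 = 1.3019e-01 M. Kb = Kw/Ka = 1.79e-11; [OH⁻] = √(Kb × [A⁻]) = 1.5247e-06; pOH = 5.82; pH = 14 - pOH = 8.18.

V = 38.3 mL, pH = 8.18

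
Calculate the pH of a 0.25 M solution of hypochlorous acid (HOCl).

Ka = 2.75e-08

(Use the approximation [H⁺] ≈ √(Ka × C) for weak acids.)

[H⁺] = √(Ka × C) = √(2.75e-08 × 0.25) = 8.2916e-05. pH = -log(8.2916e-05)

pH = 4.08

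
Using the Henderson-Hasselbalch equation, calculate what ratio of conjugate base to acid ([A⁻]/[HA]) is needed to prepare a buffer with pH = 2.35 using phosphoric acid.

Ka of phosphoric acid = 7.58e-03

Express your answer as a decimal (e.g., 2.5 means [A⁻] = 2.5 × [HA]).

pKa = -log(7.58e-03) = 2.1203. pH = pKa + log([A⁻]/[HA]), so log([A⁻]/[HA]) = pH − pKa = 2.35 − 2.1203 = 0.2297. [A⁻]/[HA] = 10^(0.2297) = 1.70

[A⁻]/[HA] = 1.70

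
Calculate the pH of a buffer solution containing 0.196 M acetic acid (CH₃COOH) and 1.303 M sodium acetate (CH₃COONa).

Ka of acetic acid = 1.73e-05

pKa = -log(1.73e-05) = 4.76. pH = pKa + log([A⁻]/[HA]) = 4.76 + log(1.303/0.196)

pH = 5.58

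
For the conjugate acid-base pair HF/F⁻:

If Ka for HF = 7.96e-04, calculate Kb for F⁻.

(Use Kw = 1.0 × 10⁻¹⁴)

For a conjugate pair Ka × Kb = Kw, so Kb = Kw/Ka = 1.0 × 10⁻¹⁴ / 7.96e-04 = 1.26e-11.

K_b = 1.26e-11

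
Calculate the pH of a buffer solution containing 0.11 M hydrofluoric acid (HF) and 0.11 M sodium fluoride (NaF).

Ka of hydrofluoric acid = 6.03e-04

pKa = -log(6.03e-04) = 3.22. pH = pKa + log([A⁻]/[HA]) = 3.22 + log(0.11/0.11)

pH = 3.22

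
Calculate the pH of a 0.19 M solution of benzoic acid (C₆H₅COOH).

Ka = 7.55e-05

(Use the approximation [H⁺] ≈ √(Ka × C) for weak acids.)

[H⁺] = √(Ka × C) = √(7.55e-05 × 0.19) = 3.7875e-03. pH = -log(3.7875e-03)

pH = 2.42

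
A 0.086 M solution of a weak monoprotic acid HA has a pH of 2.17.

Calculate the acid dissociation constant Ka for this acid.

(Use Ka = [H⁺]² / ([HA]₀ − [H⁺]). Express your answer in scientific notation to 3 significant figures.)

[H⁺] = 10^(−pH) = 10^(−2.17) = 6.761e-03 M. For HA ⇌ H⁺ + A⁻, Ka = [H⁺][A⁻]/[HA] = [H⁺]² / ([HA]₀ − [H⁺]) = (6.761e-03)² / (0.086 − 6.761e-03) = 5.77e-04.

K_a = 5.77e-04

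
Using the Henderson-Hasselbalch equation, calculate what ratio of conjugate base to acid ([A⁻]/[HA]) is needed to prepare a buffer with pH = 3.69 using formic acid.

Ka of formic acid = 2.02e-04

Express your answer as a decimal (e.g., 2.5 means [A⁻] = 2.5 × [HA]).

pKa = -log(2.02e-04) = 3.6946. pH = pKa + log([A⁻]/[HA]), so log([A⁻]/[HA]) = pH − pKa = 3.69 − 3.6946 = -0.0046. [A⁻]/[HA] = 10^(-0.0046) = 0.989

[A⁻]/[HA] = 0.989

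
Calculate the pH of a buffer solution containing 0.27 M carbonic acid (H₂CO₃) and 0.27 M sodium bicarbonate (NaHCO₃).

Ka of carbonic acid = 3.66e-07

pKa = -log(3.66e-07) = 6.44. pH = pKa + log([A⁻]/[HA]) = 6.44 + log(0.27/0.27)

pH = 6.44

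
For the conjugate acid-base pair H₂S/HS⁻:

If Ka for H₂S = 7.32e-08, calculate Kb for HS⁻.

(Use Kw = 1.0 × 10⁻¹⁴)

For a conjugate pair Ka × Kb = Kw, so Kb = Kw/Ka = 1.0 × 10⁻¹⁴ / 7.32e-08 = 1.37e-07.

K_b = 1.37e-07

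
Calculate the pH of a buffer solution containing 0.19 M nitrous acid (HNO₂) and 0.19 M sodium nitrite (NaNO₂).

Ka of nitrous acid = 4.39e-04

pKa = -log(4.39e-04) = 3.36. pH = pKa + log([A⁻]/[HA]) = 3.36 + log(0.19/0.19)

pH = 3.36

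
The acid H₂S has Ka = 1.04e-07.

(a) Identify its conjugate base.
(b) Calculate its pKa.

(a) The conjugate base is formed by removing one H⁺ from H₂S, giving HS⁻. (b) pKa = -log(Ka) = -log(1.04e-07) = 6.98.

Conjugate base: HS⁻; pK_a = 6.98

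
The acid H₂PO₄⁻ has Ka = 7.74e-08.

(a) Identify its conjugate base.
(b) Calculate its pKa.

(a) The conjugate base is formed by removing one H⁺ from H₂PO₄⁻, giving HPO₄²⁻. (b) pKa = -log(Ka) = -log(7.74e-08) = 7.11.

Conjugate base: HPO₄²⁻; pK_a = 7.11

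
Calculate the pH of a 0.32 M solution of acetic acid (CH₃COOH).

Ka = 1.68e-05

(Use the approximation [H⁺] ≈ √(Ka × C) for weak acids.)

[H⁺] = √(Ka × C) = √(1.68e-05 × 0.32) = 2.3186e-03. pH = -log(2.3186e-03)

pH = 2.63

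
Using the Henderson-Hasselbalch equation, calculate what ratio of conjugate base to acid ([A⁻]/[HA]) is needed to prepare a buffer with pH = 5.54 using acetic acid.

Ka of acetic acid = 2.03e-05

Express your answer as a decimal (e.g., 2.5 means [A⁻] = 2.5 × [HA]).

pKa = -log(2.03e-05) = 4.6925. pH = pKa + log([A⁻]/[HA]), so log([A⁻]/[HA]) = pH − pKa = 5.54 − 4.6925 = 0.8475. [A⁻]/[HA] = 10^(0.8475) = 7.04

[A⁻]/[HA] = 7.04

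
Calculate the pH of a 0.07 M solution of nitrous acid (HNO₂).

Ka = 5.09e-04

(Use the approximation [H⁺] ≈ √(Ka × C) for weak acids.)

[H⁺] = √(Ka × C) = √(5.09e-04 × 0.07) = 5.9691e-03. pH = -log(5.9691e-03)

pH = 2.22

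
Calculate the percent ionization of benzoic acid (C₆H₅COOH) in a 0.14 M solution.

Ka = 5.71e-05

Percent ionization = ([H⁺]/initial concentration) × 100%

Using Ka equilibrium: x² + Ka×x - Ka×C = 0. Solving: [H⁺] = 2.7990e-03. Percent = (2.7990e-03/0.14) × 100

Percent ionization = 2%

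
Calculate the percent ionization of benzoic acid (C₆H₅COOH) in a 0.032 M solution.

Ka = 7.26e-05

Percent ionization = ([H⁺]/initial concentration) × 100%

Using Ka equilibrium: x² + Ka×x - Ka×C = 0. Solving: [H⁺] = 1.4883e-03. Percent = (1.4883e-03/0.032) × 100

Percent ionization = 4.65%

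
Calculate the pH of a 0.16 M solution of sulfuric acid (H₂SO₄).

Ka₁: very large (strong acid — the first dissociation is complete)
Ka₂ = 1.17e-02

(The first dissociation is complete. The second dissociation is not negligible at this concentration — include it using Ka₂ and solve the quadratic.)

First dissociation is complete: [H⁺]₀ = [HSO₄⁻]₀ = C = 0.16 M. Second dissociation HSO₄⁻ ⇌ H⁺ + SO₄²⁻: let x = [SO₄²⁻]. Ka₂ = (C + x)·x / (C − x) = 1.17e-02 → x² + (C + Ka₂)·x − Ka₂·C = 0 → x² + 0.17170·x − 1.872e-03 = 0. x = (−0.17170 + √(0.17170² + 4 × 1.872e-03)) / 2 = 1.0286e-02 M. [H⁺] = C + x = 0.16 + 1.0286e-02 = 1.7029e-01 M. pH = -log(1.7029e-01) = 0.77.

pH = 0.77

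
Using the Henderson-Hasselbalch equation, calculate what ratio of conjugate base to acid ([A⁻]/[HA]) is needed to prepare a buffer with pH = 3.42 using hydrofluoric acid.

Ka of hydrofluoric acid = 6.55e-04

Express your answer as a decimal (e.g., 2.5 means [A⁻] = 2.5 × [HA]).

pKa = -log(6.55e-04) = 3.1838. pH = pKa + log([A⁻]/[HA]), so log([A⁻]/[HA]) = pH − pKa = 3.42 − 3.1838 = 0.2362. [A⁻]/[HA] = 10^(0.2362) = 1.72

[A⁻]/[HA] = 1.72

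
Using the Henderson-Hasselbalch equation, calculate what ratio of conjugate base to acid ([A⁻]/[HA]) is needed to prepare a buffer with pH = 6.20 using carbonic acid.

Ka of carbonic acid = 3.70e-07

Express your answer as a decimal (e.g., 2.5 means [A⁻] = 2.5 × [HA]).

pKa = -log(3.70e-07) = 6.4318. pH = pKa + log([A⁻]/[HA]), so log([A⁻]/[HA]) = pH − pKa = 6.20 − 6.4318 = -0.2318. [A⁻]/[HA] = 10^(-0.2318) = 0.586

[A⁻]/[HA] = 0.586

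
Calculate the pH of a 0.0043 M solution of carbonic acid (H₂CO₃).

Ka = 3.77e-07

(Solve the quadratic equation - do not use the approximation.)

x² + Ka×x - Ka×C = 0. Using quadratic formula: [H⁺] = 4.0075e-05

pH = 4.40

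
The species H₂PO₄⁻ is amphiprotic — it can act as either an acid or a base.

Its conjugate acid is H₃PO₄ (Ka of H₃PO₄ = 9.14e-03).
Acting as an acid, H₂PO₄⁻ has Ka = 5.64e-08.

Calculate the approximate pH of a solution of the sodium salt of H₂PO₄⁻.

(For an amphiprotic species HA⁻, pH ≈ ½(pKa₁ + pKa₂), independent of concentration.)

pKa₁ = -log(9.14e-03) = 2.04; pKa₂ = -log(5.64e-08) = 7.25. For an amphiprotic species, pH ≈ ½(pKa₁ + pKa₂) = ½(2.04 + 7.25) = 4.64.

pH = 4.64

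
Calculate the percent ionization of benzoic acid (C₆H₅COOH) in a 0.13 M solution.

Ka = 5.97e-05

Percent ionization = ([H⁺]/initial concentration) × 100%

Using Ka equilibrium: x² + Ka×x - Ka×C = 0. Solving: [H⁺] = 2.7562e-03. Percent = (2.7562e-03/0.13) × 100

Percent ionization = 2.12%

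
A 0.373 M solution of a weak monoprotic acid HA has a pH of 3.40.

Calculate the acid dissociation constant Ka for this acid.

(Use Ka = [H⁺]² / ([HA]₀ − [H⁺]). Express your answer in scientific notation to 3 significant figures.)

[H⁺] = 10^(−pH) = 10^(−3.40) = 3.981e-04 M. For HA ⇌ H⁺ + A⁻, Ka = [H⁺][A⁻]/[HA] = [H⁺]² / ([HA]₀ − [H⁺]) = (3.981e-04)² / (0.373 − 3.981e-04) = 4.25e-07.

K_a = 4.25e-07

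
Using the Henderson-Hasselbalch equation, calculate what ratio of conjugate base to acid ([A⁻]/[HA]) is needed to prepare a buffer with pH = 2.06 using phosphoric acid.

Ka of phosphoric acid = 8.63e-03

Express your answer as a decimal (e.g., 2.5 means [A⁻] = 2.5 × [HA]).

pKa = -log(8.63e-03) = 2.0640. pH = pKa + log([A⁻]/[HA]), so log([A⁻]/[HA]) = pH − pKa = 2.06 − 2.0640 = -0.0040. [A⁻]/[HA] = 10^(-0.0040) = 0.991

[A⁻]/[HA] = 0.991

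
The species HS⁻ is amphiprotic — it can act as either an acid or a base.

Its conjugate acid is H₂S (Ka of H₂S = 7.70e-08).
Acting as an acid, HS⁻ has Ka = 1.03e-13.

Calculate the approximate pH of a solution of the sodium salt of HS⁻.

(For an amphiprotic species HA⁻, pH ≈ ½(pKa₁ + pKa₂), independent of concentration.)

pKa₁ = -log(7.70e-08) = 7.11; pKa₂ = -log(1.03e-13) = 12.99. For an amphiprotic species, pH ≈ ½(pKa₁ + pKa₂) = ½(7.11 + 12.99) = 10.05.

pH = 10.05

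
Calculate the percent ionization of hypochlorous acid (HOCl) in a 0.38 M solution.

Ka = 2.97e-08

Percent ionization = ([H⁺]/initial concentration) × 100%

Using Ka equilibrium: x² + Ka×x - Ka×C = 0. Solving: [H⁺] = 1.0622e-04. Percent = (1.0622e-04/0.38) × 100

Percent ionization = 0.028%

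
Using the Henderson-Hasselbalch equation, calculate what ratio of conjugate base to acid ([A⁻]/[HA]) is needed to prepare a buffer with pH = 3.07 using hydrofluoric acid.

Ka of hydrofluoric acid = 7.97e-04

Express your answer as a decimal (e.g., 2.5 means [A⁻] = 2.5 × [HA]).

pKa = -log(7.97e-04) = 3.0985. pH = pKa + log([A⁻]/[HA]), so log([A⁻]/[HA]) = pH − pKa = 3.07 − 3.0985 = -0.0285. [A⁻]/[HA] = 10^(-0.0285) = 0.936

[A⁻]/[HA] = 0.936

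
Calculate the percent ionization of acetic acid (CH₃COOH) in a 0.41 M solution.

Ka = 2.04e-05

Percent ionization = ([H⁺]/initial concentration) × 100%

Using Ka equilibrium: x² + Ka×x - Ka×C = 0. Solving: [H⁺] = 2.8819e-03. Percent = (2.8819e-03/0.41) × 100

Percent ionization = 0.703%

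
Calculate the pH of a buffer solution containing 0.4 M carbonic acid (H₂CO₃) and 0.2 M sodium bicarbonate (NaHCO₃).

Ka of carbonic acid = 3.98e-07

pKa = -log(3.98e-07) = 6.40. pH = pKa + log([A⁻]/[HA]) = 6.40 + log(0.2/0.4)

pH = 6.10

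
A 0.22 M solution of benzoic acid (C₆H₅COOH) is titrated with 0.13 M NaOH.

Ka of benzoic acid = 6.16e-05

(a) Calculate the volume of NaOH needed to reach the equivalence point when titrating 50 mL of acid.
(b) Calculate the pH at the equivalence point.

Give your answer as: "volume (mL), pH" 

moles acid = 0.22 × 50/1000 = 0.011 mol; V_base = moles/0.13 × 1000 = 84.6 mL. At equivalence only the conjugate base is present: [A⁻] = 0.011/0.135 = 8.1714e-02 M. Kb = Kw/Ka = 1.62e-10; [OH⁻] = √(Kb × [A⁻]) = 3.6422e-06; pOH = 5.44; pH = 14 - pOH = 8.56.

V = 84.6 mL, pH = 8.56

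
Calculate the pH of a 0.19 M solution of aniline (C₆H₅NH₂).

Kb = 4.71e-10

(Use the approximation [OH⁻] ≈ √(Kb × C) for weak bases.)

[OH⁻] = √(Kb × C) = √(4.71e-10 × 0.19) = 9.4599e-06. pOH = 5.02, pH = 14 - pOH

pH = 8.98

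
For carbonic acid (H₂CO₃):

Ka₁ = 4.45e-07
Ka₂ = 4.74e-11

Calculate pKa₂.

pKa₂ = -log(Ka₂) = -log(4.74e-11) = 10.32.

pK_{a2} = 10.32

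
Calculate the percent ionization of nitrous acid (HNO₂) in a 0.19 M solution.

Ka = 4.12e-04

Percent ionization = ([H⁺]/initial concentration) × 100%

Using Ka equilibrium: x² + Ka×x - Ka×C = 0. Solving: [H⁺] = 8.6440e-03. Percent = (8.6440e-03/0.19) × 100

Percent ionization = 4.55%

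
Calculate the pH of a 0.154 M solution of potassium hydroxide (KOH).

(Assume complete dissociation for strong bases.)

[OH⁻] = 0.154 M for strong base. pOH = -log[OH⁻] = 0.81, pH = 14 - pOH

pH = 13.19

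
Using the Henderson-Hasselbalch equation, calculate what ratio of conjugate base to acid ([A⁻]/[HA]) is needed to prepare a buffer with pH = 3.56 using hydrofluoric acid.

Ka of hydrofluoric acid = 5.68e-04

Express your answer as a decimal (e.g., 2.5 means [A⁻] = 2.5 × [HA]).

pKa = -log(5.68e-04) = 3.2457. pH = pKa + log([A⁻]/[HA]), so log([A⁻]/[HA]) = pH − pKa = 3.56 − 3.2457 = 0.3143. [A⁻]/[HA] = 10^(0.3143) = 2.06

[A⁻]/[HA] = 2.06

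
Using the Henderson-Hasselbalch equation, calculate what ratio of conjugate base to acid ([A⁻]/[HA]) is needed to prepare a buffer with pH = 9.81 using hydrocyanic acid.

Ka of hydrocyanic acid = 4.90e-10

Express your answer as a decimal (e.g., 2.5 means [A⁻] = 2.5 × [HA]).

pKa = -log(4.90e-10) = 9.3098. pH = pKa + log([A⁻]/[HA]), so log([A⁻]/[HA]) = pH − pKa = 9.81 − 9.3098 = 0.5002. [A⁻]/[HA] = 10^(0.5002) = 3.16

[A⁻]/[HA] = 3.16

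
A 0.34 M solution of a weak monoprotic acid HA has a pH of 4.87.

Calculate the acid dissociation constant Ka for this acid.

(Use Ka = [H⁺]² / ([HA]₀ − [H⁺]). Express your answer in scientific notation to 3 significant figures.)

[H⁺] = 10^(−pH) = 10^(−4.87) = 1.349e-05 M. For HA ⇌ H⁺ + A⁻, Ka = [H⁺][A⁻]/[HA] = [H⁺]² / ([HA]₀ − [H⁺]) = (1.349e-05)² / (0.34 − 1.349e-05) = 5.35e-10.

K_a = 5.35e-10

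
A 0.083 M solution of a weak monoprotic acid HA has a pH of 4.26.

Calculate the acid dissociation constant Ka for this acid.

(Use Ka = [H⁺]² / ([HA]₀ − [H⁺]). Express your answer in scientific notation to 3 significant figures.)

[H⁺] = 10^(−pH) = 10^(−4.26) = 5.495e-05 M. For HA ⇌ H⁺ + A⁻, Ka = [H⁺][A⁻]/[HA] = [H⁺]² / ([HA]₀ − [H⁺]) = (5.495e-05)² / (0.083 − 5.495e-05) = 3.64e-08.

K_a = 3.64e-08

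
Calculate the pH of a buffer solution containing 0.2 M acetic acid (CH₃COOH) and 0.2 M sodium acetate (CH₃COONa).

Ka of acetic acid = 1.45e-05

pKa = -log(1.45e-05) = 4.84. pH = pKa + log([A⁻]/[HA]) = 4.84 + log(0.2/0.2)

pH = 4.84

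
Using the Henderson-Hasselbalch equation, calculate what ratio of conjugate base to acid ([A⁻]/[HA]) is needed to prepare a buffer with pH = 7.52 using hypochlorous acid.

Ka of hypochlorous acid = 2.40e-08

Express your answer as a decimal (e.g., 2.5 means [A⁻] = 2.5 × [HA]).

pKa = -log(2.40e-08) = 7.6198. pH = pKa + log([A⁻]/[HA]), so log([A⁻]/[HA]) = pH − pKa = 7.52 − 7.6198 = -0.0998. [A⁻]/[HA] = 10^(-0.0998) = 0.795

[A⁻]/[HA] = 0.795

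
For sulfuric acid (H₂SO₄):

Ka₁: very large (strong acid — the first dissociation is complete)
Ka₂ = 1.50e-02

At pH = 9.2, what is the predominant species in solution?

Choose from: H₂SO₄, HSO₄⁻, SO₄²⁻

The first dissociation is complete, so H₂SO₄ itself is never the predominant species in water; pKa₂ = -log(1.50e-02) = 1.82. For a polyprotic acid the predominant species crosses at each pKa: below pKa_n the protonated form dominates, above it the deprotonated form does. At pH = 9.2, the predominant species is SO₄²⁻.

SO₄²⁻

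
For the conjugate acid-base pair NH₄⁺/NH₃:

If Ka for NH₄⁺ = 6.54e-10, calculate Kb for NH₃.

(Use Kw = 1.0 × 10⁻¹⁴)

For a conjugate pair Ka × Kb = Kw, so Kb = Kw/Ka = 1.0 × 10⁻¹⁴ / 6.54e-10 = 1.53e-05.

K_b = 1.53e-05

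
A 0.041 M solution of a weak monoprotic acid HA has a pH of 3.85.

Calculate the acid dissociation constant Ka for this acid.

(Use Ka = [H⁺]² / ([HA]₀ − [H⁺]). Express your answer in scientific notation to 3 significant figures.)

[H⁺] = 10^(−pH) = 10^(−3.85) = 1.413e-04 M. For HA ⇌ H⁺ + A⁻, Ka = [H⁺][A⁻]/[HA] = [H⁺]² / ([HA]₀ − [H⁺]) = (1.413e-04)² / (0.041 − 1.413e-04) = 4.88e-07.

K_a = 4.88e-07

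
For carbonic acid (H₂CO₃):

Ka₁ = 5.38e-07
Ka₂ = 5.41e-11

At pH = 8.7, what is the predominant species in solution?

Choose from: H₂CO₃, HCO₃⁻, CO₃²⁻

pKa₁ = 6.27, pKa₂ = 10.27. For a polyprotic acid the predominant species crosses at each pKa: below pKa_n the protonated form dominates, above it the deprotonated form does. At pH = 8.7, the predominant species is HCO₃⁻.

HCO₃⁻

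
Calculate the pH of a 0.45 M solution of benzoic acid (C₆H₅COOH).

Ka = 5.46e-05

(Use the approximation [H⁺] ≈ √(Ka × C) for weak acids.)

[H⁺] = √(Ka × C) = √(5.46e-05 × 0.45) = 4.9568e-03. pH = -log(4.9568e-03)

pH = 2.30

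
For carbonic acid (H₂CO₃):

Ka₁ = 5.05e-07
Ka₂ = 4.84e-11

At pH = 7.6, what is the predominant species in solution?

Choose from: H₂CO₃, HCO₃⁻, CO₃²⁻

pKa₁ = 6.30, pKa₂ = 10.32. For a polyprotic acid the predominant species crosses at each pKa: below pKa_n the protonated form dominates, above it the deprotonated form does. At pH = 7.6, the predominant species is HCO₃⁻.

HCO₃⁻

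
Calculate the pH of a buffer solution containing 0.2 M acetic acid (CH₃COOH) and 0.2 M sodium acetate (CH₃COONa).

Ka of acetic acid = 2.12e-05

pKa = -log(2.12e-05) = 4.67. pH = pKa + log([A⁻]/[HA]) = 4.67 + log(0.2/0.2)

pH = 4.67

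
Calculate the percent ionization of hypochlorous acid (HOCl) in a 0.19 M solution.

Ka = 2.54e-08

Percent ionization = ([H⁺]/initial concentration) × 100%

Using Ka equilibrium: x² + Ka×x - Ka×C = 0. Solving: [H⁺] = 6.9457e-05. Percent = (6.9457e-05/0.19) × 100

Percent ionization = 0.0366%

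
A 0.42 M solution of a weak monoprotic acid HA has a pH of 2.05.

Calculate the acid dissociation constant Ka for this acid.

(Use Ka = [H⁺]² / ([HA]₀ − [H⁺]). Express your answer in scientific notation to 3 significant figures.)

[H⁺] = 10^(−pH) = 10^(−2.05) = 8.913e-03 M. For HA ⇌ H⁺ + A⁻, Ka = [H⁺][A⁻]/[HA] = [H⁺]² / ([HA]₀ − [H⁺]) = (8.913e-03)² / (0.42 − 8.913e-03) = 1.93e-04.

K_a = 1.93e-04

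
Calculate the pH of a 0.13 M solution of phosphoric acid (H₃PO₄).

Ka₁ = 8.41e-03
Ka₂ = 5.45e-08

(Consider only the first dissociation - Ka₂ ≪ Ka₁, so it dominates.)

First dissociation dominates. From Ka₁ = [H⁺][HA⁻]/[H₂A], x² + Ka₁·x − Ka₁·C = 0 with C = 0.13 M and Ka₁ = 8.41e-03. Solving: [H⁺] = (−Ka₁ + √(Ka₁² + 4·Ka₁·C)) / 2 = 2.9126e-02 M. pH = -log(2.9126e-02) = 1.54.

pH = 1.54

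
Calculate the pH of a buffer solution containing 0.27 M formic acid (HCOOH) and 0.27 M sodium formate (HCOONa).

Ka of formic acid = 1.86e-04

pKa = -log(1.86e-04) = 3.73. pH = pKa + log([A⁻]/[HA]) = 3.73 + log(0.27/0.27)

pH = 3.73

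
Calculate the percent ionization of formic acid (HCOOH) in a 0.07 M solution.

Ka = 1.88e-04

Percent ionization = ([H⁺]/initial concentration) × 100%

Using Ka equilibrium: x² + Ka×x - Ka×C = 0. Solving: [H⁺] = 3.5349e-03. Percent = (3.5349e-03/0.07) × 100

Percent ionization = 5.05%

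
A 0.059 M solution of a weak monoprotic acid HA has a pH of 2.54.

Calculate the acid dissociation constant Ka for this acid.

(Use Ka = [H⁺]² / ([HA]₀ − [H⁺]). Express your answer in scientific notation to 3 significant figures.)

[H⁺] = 10^(−pH) = 10^(−2.54) = 2.884e-03 M. For HA ⇌ H⁺ + A⁻, Ka = [H⁺][A⁻]/[HA] = [H⁺]² / ([HA]₀ − [H⁺]) = (2.884e-03)² / (0.059 − 2.884e-03) = 1.48e-04.

K_a = 1.48e-04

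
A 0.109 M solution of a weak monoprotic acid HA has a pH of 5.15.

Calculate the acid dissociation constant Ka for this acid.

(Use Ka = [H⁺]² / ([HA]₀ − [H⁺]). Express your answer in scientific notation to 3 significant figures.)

[H⁺] = 10^(−pH) = 10^(−5.15) = 7.079e-06 M. For HA ⇌ H⁺ + A⁻, Ka = [H⁺][A⁻]/[HA] = [H⁺]² / ([HA]₀ − [H⁺]) = (7.079e-06)² / (0.109 − 7.079e-06) = 4.60e-10.

K_a = 4.60e-10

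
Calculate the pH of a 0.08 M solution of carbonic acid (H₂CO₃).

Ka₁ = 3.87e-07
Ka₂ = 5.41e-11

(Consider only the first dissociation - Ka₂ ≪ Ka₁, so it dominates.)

First dissociation dominates. From Ka₁ = [H⁺][HA⁻]/[H₂A], x² + Ka₁·x − Ka₁·C = 0 with C = 0.08 M and Ka₁ = 3.87e-07. Solving: [H⁺] = (−Ka₁ + √(Ka₁² + 4·Ka₁·C)) / 2 = 1.7576e-04 M. pH = -log(1.7576e-04) = 3.76.

pH = 3.76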